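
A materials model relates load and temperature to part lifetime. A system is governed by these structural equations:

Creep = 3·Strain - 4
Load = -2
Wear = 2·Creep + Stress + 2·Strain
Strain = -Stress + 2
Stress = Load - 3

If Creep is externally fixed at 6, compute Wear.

Intervening sets Creep = 6 and removes its equation (Creep = 3·Strain - 4).
Stress = Load - 3  [with Load=-2]  = -5
Strain = -Stress + 2  [with Stress=-5]  = 7
Wear = 2·Creep + Stress + 2·Strain  [with Creep=6, Stress=-5, Strain=7]  = 21

21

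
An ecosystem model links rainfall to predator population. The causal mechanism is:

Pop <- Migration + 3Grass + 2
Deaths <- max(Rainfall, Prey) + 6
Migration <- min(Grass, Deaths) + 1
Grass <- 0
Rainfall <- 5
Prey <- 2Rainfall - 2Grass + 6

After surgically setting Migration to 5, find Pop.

7

The intervention breaks the incoming arrows to Migration: Migration <- min(Grass, Deaths) + 1 no longer applies, and Migration = 5.
Pop = Migration + 3Grass + 2  [with Migration=5, Grass=0]  = 7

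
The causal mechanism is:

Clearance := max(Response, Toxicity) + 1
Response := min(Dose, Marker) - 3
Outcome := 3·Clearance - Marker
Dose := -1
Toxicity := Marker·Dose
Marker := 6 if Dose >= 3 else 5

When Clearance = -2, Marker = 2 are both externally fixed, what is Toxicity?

-2

Setting Clearance = -2, Marker = 2 by intervention discards those variables' equations.
Toxicity = Marker·Dose  [with Marker=2, Dose=-1]  = -2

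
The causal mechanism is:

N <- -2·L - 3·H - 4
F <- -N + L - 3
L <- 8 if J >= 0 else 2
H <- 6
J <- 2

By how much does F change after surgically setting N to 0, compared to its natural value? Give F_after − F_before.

-38

Intervening sets N = 0 and removes its equation (N <- -2·L - 3·H - 4).
L = 8 if J >= 0 else 2  [with J=2]  = 8
F = -N + L - 3  [with N=0, L=8]  = 5
Without intervention: L = 8 if J >= 0 else 2  [with J=2]  = 8; N = -2·L - 3·H - 4  [with L=8, H=6]  = -38; F = -N + L - 3  [with N=-38, L=8]  = 43.
Change = 5 − 43 = -38.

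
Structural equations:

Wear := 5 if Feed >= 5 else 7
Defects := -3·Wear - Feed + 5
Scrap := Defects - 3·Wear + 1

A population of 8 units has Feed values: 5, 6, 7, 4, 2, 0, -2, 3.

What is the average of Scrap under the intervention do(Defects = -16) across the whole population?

Every unit gets Defects=-16 under the intervention. Scrap values become -30, -30, -30, -36, -36, -36, -36, -36; E[Scrap|do(Defects=-16)] = -33.75.

-33.75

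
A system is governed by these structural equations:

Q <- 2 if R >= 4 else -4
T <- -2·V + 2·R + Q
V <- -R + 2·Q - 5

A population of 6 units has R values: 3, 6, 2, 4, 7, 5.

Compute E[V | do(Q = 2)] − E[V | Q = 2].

Under do(Q=2), Q's equation is replaced by Q=2 for every unit. Per-unit V: -4, -7, -3, -5, -8, -6. Mean = -5.5.
Conditioning on Q=2 selects the 4 unit(s) with R ∈ {6, 4, 7, 5}. Their V values: -7, -5, -8, -6. Mean = -6.5.
Difference = -5.5 − (-6.5) = 1.

1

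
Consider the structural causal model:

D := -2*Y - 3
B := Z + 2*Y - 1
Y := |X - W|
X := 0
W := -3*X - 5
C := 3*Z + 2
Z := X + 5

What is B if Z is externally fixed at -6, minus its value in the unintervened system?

-11

Intervening sets Z = -6 and removes its equation (Z := X + 5).
W = -3*X - 5  [with X=0]  = -5
Y = |X - W|  [with X=0, W=-5]  = 5
B = Z + 2*Y - 1  [with Z=-6, Y=5]  = 3
Without intervention: W = -3*X - 5  [with X=0]  = -5; Y = |X - W|  [with X=0, W=-5]  = 5; Z = X + 5  [with X=0]  = 5; B = Z + 2*Y - 1  [with Z=5, Y=5]  = 14.
Change = 3 − 14 = -11.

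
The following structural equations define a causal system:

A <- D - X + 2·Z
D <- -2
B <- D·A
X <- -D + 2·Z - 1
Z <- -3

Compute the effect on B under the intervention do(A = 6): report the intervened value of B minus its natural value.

-18

Intervening sets A = 6 and removes its equation (A <- D - X + 2·Z).
B = D·A  [with D=-2, A=6]  = -12
Without intervention: X = -D + 2·Z - 1  [with D=-2, Z=-3]  = -5; A = D - X + 2·Z  [with D=-2, X=-5, Z=-3]  = -3; B = D·A  [with D=-2, A=-3]  = 6.
Change = -12 − 6 = -18.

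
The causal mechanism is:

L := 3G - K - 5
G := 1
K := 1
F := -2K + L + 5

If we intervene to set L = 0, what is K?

Under do(L=0), the mechanism L := 3G - K - 5 is discarded; L is fixed at 0.
Since K is not a descendant of the intervened variable, it is unaffected.

1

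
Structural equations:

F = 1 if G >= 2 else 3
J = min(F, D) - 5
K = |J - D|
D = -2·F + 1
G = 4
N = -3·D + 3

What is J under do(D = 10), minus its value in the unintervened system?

do(D=10) replaces the equation D = -2·F + 1 with the constant D = 10.
F = 1 if G >= 2 else 3  [with G=4]  = 1
J = min(F, D) - 5  [with F=1, D=10]  = -4
Without intervention: F = 1 if G >= 2 else 3  [with G=4]  = 1; D = -2·F + 1  [with F=1]  = -1; J = min(F, D) - 5  [with F=1, D=-1]  = -6.
Change = -4 − (-6) = 2.

2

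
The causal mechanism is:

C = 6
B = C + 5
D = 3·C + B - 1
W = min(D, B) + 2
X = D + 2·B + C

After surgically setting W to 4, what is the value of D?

Under do(W=4), the mechanism W = min(D, B) + 2 is discarded; W is fixed at 4.
Since D is not a descendant of the intervened variable, it is unaffected.
B = C + 5  [with C=6]  = 11
D = 3·C + B - 1  [with C=6, B=11]  = 28

28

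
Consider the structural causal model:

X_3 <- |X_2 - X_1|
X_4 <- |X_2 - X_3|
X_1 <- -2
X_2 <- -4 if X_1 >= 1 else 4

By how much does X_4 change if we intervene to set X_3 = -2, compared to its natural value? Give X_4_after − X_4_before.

The intervention breaks the incoming arrows to X_3: X_3 <- |X_2 - X_1| no longer applies, and X_3 = -2.
X_2 = -4 if X_1 >= 1 else 4  [with X_1=-2]  = 4
X_4 = |X_2 - X_3|  [with X_2=4, X_3=-2]  = 6
Without intervention: X_2 = -4 if X_1 >= 1 else 4  [with X_1=-2]  = 4; X_3 = |X_2 - X_1|  [with X_2=4, X_1=-2]  = 6; X_4 = |X_2 - X_3|  [with X_2=4, X_3=6]  = 2.
Change = 6 − 2 = 4.

4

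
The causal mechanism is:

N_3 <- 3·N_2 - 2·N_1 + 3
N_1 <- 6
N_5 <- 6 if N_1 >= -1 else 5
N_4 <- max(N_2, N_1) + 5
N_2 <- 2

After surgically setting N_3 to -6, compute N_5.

6

do(N_3=-6) replaces the equation N_3 <- 3·N_2 - 2·N_1 + 3 with the constant N_3 = -6.
N_5 is not downstream of the intervention, so its value is determined by the original equations.
N_5 = 6 if N_1 >= -1 else 5  [with N_1=6]  = 6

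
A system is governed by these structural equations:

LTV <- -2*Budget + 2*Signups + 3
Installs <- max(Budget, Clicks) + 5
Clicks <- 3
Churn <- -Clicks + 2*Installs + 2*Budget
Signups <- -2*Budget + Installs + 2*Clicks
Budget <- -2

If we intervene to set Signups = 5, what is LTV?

17

Under do(Signups=5), the mechanism Signups <- -2*Budget + Installs + 2*Clicks is discarded; Signups is fixed at 5.
LTV = -2*Budget + 2*Signups + 3  [with Budget=-2, Signups=5]  = 17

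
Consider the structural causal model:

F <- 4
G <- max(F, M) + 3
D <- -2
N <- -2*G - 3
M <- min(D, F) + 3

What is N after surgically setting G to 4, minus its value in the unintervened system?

Intervening sets G = 4 and removes its equation (G <- max(F, M) + 3).
N = -2*G - 3  [with G=4]  = -11
Without intervention: M = min(D, F) + 3  [with D=-2, F=4]  = 1; G = max(F, M) + 3  [with F=4, M=1]  = 7; N = -2*G - 3  [with G=7]  = -17.
Change = -11 − (-17) = 6.

6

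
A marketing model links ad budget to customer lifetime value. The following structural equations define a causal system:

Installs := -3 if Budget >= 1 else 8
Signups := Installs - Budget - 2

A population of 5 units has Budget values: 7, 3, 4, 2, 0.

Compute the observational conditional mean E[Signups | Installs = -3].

Observing Installs=-3 restricts to units where Installs's equation naturally yields -3: Budget ∈ {7, 3, 4, 2}. In that subpopulation Signups = -12, -8, -9, -7, mean -9.

-9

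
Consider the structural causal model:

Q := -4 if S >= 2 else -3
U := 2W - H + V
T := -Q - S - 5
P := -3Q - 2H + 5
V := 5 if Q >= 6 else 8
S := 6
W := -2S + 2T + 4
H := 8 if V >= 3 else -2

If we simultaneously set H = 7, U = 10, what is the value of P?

Under do(H = 7, U = 10), each intervened variable's structural equation is replaced by its fixed value.
Q = -4 if S >= 2 else -3  [with S=6]  = -4
P = -3Q - 2H + 5  [with Q=-4, H=7]  = 3

3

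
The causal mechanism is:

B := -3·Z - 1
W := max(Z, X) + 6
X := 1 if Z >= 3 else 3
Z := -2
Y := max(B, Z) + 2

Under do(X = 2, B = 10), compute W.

The joint intervention fixes X = 2, B = 10, removing each variable's own equation.
W = max(Z, X) + 6  [with Z=-2, X=2]  = 8

8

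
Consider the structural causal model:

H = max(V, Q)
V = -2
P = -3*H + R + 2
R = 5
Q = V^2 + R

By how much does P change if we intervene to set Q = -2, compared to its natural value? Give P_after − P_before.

33

do(Q=-2) replaces the equation Q = V^2 + R with the constant Q = -2.
H = max(V, Q)  [with V=-2, Q=-2]  = -2
P = -3*H + R + 2  [with H=-2, R=5]  = 13
Without intervention: Q = V^2 + R  [with V=-2, R=5]  = 9; H = max(V, Q)  [with V=-2, Q=9]  = 9; P = -3*H + R + 2  [with H=9, R=5]  = -20.
Change = 13 − (-20) = 33.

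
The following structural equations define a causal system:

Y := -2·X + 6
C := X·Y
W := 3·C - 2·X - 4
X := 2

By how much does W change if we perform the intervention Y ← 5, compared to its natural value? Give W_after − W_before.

18

Under do(Y=5), the mechanism Y := -2·X + 6 is discarded; Y is fixed at 5.
C = X·Y  [with X=2, Y=5]  = 10
W = 3·C - 2·X - 4  [with C=10, X=2]  = 22
Without intervention: Y = -2·X + 6  [with X=2]  = 2; C = X·Y  [with X=2, Y=2]  = 4; W = 3·C - 2·X - 4  [with C=4, X=2]  = 4.
Change = 22 − 4 = 18.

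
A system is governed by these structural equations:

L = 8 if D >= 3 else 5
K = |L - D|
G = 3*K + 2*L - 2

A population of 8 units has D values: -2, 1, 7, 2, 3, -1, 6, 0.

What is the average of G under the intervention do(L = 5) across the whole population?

The intervention sets L=5 in all 8 units regardless of D. Recomputing G per unit gives 29, 20, 14, 17, 14, 26, 11, 23; average 19.25.

19.25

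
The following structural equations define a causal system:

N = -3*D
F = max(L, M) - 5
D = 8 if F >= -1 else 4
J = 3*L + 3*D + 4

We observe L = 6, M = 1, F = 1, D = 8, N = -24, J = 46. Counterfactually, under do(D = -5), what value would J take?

7

Under do(D=-5), the mechanism D = 8 if F >= -1 else 4 is discarded; D is fixed at -5.
J = 3*L + 3*D + 4  [with L=6, D=-5]  = 7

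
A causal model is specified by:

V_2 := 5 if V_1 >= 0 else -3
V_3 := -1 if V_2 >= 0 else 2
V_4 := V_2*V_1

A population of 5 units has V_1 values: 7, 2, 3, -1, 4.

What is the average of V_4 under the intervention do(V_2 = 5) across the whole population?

15

The intervention sets V_2=5 in all 5 units regardless of V_1. Recomputing V_4 per unit gives 35, 10, 15, -5, 20; average 15.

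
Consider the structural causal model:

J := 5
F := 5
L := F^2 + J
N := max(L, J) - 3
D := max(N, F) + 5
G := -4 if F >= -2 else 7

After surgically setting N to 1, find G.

Under do(N=1), the mechanism N := max(L, J) - 3 is discarded; N is fixed at 1.
Since G is not a descendant of the intervened variable, it is unaffected.
G = -4 if F >= -2 else 7  [with F=5]  = -4

-4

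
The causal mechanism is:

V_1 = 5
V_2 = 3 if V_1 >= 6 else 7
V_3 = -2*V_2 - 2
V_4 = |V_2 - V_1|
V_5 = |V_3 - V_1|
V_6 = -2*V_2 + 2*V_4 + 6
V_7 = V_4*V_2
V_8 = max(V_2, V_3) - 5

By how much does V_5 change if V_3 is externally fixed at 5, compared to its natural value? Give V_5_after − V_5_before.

do(V_3=5) replaces the equation V_3 = -2*V_2 - 2 with the constant V_3 = 5.
V_5 = |V_3 - V_1|  [with V_3=5, V_1=5]  = 0
Without intervention: V_2 = 3 if V_1 >= 6 else 7  [with V_1=5]  = 7; V_3 = -2*V_2 - 2  [with V_2=7]  = -16; V_5 = |V_3 - V_1|  [with V_3=-16, V_1=5]  = 21.
Change = 0 − 21 = -21.

-21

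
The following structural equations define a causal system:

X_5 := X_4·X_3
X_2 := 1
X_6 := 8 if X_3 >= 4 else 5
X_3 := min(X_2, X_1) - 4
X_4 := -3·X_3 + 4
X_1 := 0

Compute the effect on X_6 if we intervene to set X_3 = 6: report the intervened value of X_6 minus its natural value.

3

The intervention breaks the incoming arrows to X_3: X_3 := min(X_2, X_1) - 4 no longer applies, and X_3 = 6.
X_6 = 8 if X_3 >= 4 else 5  [with X_3=6]  = 8
Without intervention: X_3 = min(X_2, X_1) - 4  [with X_2=1, X_1=0]  = -4; X_6 = 8 if X_3 >= 4 else 5  [with X_3=-4]  = 5.
Change = 8 − 5 = 3.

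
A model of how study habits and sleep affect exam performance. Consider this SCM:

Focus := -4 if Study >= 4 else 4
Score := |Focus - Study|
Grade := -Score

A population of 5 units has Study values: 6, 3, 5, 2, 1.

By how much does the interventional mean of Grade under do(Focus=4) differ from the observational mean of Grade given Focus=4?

0.2

do(Focus=4) breaks Focus's dependence on Study. With Focus=4 fixed, Grade across the units is -2, -1, -1, -2, -3, mean -1.8.
Conditioning on Focus=4 selects the 3 unit(s) with Study ∈ {3, 2, 1}. Their Grade values: -1, -2, -3. Mean = -2.
Difference = -1.8 − (-2) = 0.2.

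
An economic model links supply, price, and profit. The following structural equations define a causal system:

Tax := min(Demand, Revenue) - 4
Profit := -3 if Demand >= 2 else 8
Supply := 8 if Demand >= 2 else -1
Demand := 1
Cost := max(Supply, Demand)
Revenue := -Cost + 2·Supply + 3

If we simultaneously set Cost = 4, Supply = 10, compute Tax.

-3

Setting Cost = 4, Supply = 10 by intervention discards those variables' equations.
Revenue = -Cost + 2·Supply + 3  [with Cost=4, Supply=10]  = 19
Tax = min(Demand, Revenue) - 4  [with Demand=1, Revenue=19]  = -3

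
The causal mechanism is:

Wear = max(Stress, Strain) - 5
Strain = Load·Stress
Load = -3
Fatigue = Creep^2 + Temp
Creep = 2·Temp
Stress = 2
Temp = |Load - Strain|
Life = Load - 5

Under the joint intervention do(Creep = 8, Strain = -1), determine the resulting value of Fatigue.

The joint intervention fixes Creep = 8, Strain = -1, removing each variable's own equation.
Temp = |Load - Strain|  [with Load=-3, Strain=-1]  = 2
Fatigue = Creep^2 + Temp  [with Creep=8, Temp=2]  = 66

66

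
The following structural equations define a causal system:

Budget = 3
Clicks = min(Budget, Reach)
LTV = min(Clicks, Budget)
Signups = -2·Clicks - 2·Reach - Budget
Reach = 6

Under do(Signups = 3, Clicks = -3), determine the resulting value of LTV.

The joint intervention fixes Signups = 3, Clicks = -3, removing each variable's own equation.
LTV = min(Clicks, Budget)  [with Clicks=-3, Budget=3]  = -3

-3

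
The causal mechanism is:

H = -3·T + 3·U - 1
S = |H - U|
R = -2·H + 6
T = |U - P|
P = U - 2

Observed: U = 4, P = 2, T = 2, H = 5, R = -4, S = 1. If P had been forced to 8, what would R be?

8

do(P=8) replaces the equation P = U - 2 with the constant P = 8.
T = |U - P|  [with U=4, P=8]  = 4
H = -3·T + 3·U - 1  [with T=4, U=4]  = -1
R = -2·H + 6  [with H=-1]  = 8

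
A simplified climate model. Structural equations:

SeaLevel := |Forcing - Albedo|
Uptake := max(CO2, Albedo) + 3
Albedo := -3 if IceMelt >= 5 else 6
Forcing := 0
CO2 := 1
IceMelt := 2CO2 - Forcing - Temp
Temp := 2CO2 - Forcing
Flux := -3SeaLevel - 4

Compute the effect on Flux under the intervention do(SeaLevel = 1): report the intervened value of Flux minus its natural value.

15

Intervening sets SeaLevel = 1 and removes its equation (SeaLevel := |Forcing - Albedo|).
Flux = -3SeaLevel - 4  [with SeaLevel=1]  = -7
Without intervention: Temp = 2CO2 - Forcing  [with CO2=1, Forcing=0]  = 2; IceMelt = 2CO2 - Forcing - Temp  [with CO2=1, Forcing=0, Temp=2]  = 0; Albedo = -3 if IceMelt >= 5 else 6  [with IceMelt=0]  = 6; SeaLevel = |Forcing - Albedo|  [with Forcing=0, Albedo=6]  = 6; Flux = -3SeaLevel - 4  [with SeaLevel=6]  = -22.
Change = -7 − (-22) = 15.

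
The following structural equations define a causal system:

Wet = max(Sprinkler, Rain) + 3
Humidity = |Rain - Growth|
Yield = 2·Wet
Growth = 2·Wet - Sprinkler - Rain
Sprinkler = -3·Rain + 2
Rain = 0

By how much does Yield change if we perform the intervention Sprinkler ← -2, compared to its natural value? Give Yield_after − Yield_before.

Under do(Sprinkler=-2), the mechanism Sprinkler = -3·Rain + 2 is discarded; Sprinkler is fixed at -2.
Wet = max(Sprinkler, Rain) + 3  [with Sprinkler=-2, Rain=0]  = 3
Yield = 2·Wet  [with Wet=3]  = 6
Without intervention: Sprinkler = -3·Rain + 2  [with Rain=0]  = 2; Wet = max(Sprinkler, Rain) + 3  [with Sprinkler=2, Rain=0]  = 5; Yield = 2·Wet  [with Wet=5]  = 10.
Change = 6 − 10 = -4.

-4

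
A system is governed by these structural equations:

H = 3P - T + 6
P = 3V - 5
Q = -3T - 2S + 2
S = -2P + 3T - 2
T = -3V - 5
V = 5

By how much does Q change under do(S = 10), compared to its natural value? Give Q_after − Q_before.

Under do(S=10), the mechanism S = -2P + 3T - 2 is discarded; S is fixed at 10.
T = -3V - 5  [with V=5]  = -20
Q = -3T - 2S + 2  [with T=-20, S=10]  = 42
Without intervention: P = 3V - 5  [with V=5]  = 10; T = -3V - 5  [with V=5]  = -20; S = -2P + 3T - 2  [with P=10, T=-20]  = -82; Q = -3T - 2S + 2  [with T=-20, S=-82]  = 226.
Change = 42 − 226 = -184.

-184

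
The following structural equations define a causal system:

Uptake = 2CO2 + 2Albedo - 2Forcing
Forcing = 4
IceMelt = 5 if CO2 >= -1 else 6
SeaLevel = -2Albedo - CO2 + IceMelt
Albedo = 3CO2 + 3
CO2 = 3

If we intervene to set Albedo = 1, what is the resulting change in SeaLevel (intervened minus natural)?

Intervening sets Albedo = 1 and removes its equation (Albedo = 3CO2 + 3).
IceMelt = 5 if CO2 >= -1 else 6  [with CO2=3]  = 5
SeaLevel = -2Albedo - CO2 + IceMelt  [with Albedo=1, CO2=3, IceMelt=5]  = 0
Without intervention: IceMelt = 5 if CO2 >= -1 else 6  [with CO2=3]  = 5; Albedo = 3CO2 + 3  [with CO2=3]  = 12; SeaLevel = -2Albedo - CO2 + IceMelt  [with Albedo=12, CO2=3, IceMelt=5]  = -22.
Change = 0 − (-22) = 22.

22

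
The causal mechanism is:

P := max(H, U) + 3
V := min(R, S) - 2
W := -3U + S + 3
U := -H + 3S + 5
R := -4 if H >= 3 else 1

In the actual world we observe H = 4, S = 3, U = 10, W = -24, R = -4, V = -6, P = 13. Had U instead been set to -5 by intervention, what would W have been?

The intervention breaks the incoming arrows to U: U := -H + 3S + 5 no longer applies, and U = -5.
W = -3U + S + 3  [with U=-5, S=3]  = 21

21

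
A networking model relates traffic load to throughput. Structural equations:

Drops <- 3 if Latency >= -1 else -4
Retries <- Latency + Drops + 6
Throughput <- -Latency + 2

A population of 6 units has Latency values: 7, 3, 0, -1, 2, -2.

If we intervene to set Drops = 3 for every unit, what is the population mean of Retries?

Under do(Drops=3), Drops's equation is replaced by Drops=3 for every unit. Per-unit Retries: 16, 12, 9, 8, 11, 7. Mean = 10.5.

10.5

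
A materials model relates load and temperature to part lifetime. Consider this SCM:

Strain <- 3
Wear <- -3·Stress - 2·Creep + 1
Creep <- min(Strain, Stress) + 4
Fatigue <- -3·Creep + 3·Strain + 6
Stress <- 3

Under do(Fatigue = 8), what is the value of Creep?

do(Fatigue=8) replaces the equation Fatigue <- -3·Creep + 3·Strain + 6 with the constant Fatigue = 8.
Creep is not downstream of the intervention, so its value is determined by the original equations.
Creep = min(Strain, Stress) + 4  [with Strain=3, Stress=3]  = 7

7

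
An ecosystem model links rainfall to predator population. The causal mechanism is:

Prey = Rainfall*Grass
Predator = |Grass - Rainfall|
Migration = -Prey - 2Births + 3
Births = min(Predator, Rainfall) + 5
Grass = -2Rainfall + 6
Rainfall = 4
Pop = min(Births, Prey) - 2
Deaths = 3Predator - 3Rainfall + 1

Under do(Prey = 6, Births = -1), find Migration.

-1

Under do(Prey = 6, Births = -1), each intervened variable's structural equation is replaced by its fixed value.
Migration = -Prey - 2Births + 3  [with Prey=6, Births=-1]  = -1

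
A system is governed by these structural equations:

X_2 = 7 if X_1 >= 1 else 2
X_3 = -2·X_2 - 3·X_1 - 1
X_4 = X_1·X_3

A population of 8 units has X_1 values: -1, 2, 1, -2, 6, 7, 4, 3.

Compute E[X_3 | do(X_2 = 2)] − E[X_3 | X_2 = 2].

Every unit gets X_2=2 under the intervention. X_3 values become -2, -11, -8, 1, -23, -26, -17, -14; E[X_3|do(X_2=2)] = -12.5.
Conditioning on X_2=2 selects the 2 unit(s) with X_1 ∈ {-1, -2}. Their X_3 values: -2, 1. Mean = -0.5.
Difference = -12.5 − (-0.5) = -12.

-12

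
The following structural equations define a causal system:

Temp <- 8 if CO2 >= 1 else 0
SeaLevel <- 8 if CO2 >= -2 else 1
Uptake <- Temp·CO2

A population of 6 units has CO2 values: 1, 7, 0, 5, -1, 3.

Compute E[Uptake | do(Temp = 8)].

Every unit gets Temp=8 under the intervention. Uptake values become 8, 56, 0, 40, -8, 24; E[Uptake|do(Temp=8)] = 20.

20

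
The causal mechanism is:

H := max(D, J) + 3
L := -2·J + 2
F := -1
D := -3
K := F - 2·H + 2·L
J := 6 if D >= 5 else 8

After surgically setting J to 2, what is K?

-15

The intervention breaks the incoming arrows to J: J := 6 if D >= 5 else 8 no longer applies, and J = 2.
H = max(D, J) + 3  [with D=-3, J=2]  = 5
L = -2·J + 2  [with J=2]  = -2
K = F - 2·H + 2·L  [with F=-1, H=5, L=-2]  = -15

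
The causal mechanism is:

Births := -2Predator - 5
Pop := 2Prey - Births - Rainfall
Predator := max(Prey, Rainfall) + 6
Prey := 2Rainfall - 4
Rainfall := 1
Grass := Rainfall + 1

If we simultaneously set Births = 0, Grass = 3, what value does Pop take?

-5

The joint intervention fixes Births = 0, Grass = 3, removing each variable's own equation.
Prey = 2Rainfall - 4  [with Rainfall=1]  = -2
Pop = 2Prey - Births - Rainfall  [with Prey=-2, Births=0, Rainfall=1]  = -5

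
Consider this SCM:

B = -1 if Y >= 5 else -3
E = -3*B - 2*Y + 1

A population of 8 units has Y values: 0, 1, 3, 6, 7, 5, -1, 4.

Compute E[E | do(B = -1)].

-2.25

Every unit gets B=-1 under the intervention. E values become 4, 2, -2, -8, -10, -6, 6, -4; E[E|do(B=-1)] = -2.25.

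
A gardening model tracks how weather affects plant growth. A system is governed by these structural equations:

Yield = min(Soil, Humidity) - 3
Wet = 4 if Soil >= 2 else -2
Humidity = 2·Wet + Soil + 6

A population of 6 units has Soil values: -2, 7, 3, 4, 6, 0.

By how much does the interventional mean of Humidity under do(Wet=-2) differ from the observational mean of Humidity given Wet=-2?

4

Every unit gets Wet=-2 under the intervention. Humidity values become 0, 9, 5, 6, 8, 2; E[Humidity|do(Wet=-2)] = 5.
Conditioning on Wet=-2 selects the 2 unit(s) with Soil ∈ {-2, 0}. Their Humidity values: 0, 2. Mean = 1.
Difference = 5 − 1 = 4.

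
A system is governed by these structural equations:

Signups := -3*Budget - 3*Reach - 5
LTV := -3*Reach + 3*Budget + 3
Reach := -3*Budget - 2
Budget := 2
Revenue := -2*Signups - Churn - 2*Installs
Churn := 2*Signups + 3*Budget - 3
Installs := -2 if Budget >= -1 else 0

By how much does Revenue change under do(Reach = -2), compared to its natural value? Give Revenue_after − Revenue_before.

Under do(Reach=-2), the mechanism Reach := -3*Budget - 2 is discarded; Reach is fixed at -2.
Installs = -2 if Budget >= -1 else 0  [with Budget=2]  = -2
Signups = -3*Budget - 3*Reach - 5  [with Budget=2, Reach=-2]  = -5
Churn = 2*Signups + 3*Budget - 3  [with Signups=-5, Budget=2]  = -7
Revenue = -2*Signups - Churn - 2*Installs  [with Signups=-5, Churn=-7, Installs=-2]  = 21
Without intervention: Reach = -3*Budget - 2  [with Budget=2]  = -8; Installs = -2 if Budget >= -1 else 0  [with Budget=2]  = -2; Signups = -3*Budget - 3*Reach - 5  [with Budget=2, Reach=-8]  = 13; Churn = 2*Signups + 3*Budget - 3  [with Signups=13, Budget=2]  = 29; Revenue = -2*Signups - Churn - 2*Installs  [with Signups=13, Churn=29, Installs=-2]  = -51.
Change = 21 − (-51) = 72.

72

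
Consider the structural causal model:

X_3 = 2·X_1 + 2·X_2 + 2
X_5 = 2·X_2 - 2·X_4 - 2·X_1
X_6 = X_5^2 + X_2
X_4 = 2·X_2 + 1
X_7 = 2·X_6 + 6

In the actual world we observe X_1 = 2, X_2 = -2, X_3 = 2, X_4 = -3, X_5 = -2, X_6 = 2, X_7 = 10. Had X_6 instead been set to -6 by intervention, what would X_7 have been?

Intervening sets X_6 = -6 and removes its equation (X_6 = X_5^2 + X_2).
X_7 = 2·X_6 + 6  [with X_6=-6]  = -6

-6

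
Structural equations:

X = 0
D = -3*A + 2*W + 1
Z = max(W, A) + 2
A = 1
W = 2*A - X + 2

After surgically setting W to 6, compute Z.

do(W=6) replaces the equation W = 2*A - X + 2 with the constant W = 6.
Z = max(W, A) + 2  [with W=6, A=1]  = 8

8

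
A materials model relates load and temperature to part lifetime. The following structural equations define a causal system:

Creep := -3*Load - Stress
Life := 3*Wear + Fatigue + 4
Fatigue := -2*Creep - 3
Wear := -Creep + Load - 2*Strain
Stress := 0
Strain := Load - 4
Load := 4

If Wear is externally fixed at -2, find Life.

19

Under do(Wear=-2), the mechanism Wear := -Creep + Load - 2*Strain is discarded; Wear is fixed at -2.
Creep = -3*Load - Stress  [with Load=4, Stress=0]  = -12
Fatigue = -2*Creep - 3  [with Creep=-12]  = 21
Life = 3*Wear + Fatigue + 4  [with Wear=-2, Fatigue=21]  = 19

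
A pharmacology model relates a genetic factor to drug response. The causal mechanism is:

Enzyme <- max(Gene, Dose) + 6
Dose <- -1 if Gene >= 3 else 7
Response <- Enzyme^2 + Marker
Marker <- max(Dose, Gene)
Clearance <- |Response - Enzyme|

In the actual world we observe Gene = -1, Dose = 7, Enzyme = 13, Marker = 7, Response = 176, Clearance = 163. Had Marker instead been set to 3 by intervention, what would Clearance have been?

Under do(Marker=3), the mechanism Marker <- max(Dose, Gene) is discarded; Marker is fixed at 3.
Dose = -1 if Gene >= 3 else 7  [with Gene=-1]  = 7
Enzyme = max(Gene, Dose) + 6  [with Gene=-1, Dose=7]  = 13
Response = Enzyme^2 + Marker  [with Enzyme=13, Marker=3]  = 172
Clearance = |Response - Enzyme|  [with Response=172, Enzyme=13]  = 159

159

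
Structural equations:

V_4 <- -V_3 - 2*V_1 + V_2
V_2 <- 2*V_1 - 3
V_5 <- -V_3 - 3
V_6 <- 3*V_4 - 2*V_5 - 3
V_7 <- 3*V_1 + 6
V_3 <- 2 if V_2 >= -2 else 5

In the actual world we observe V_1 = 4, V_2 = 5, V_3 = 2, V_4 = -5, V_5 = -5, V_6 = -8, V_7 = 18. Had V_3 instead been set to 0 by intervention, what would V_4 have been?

-3

The intervention breaks the incoming arrows to V_3: V_3 <- 2 if V_2 >= -2 else 5 no longer applies, and V_3 = 0.
V_2 = 2*V_1 - 3  [with V_1=4]  = 5
V_4 = -V_3 - 2*V_1 + V_2  [with V_3=0, V_1=4, V_2=5]  = -3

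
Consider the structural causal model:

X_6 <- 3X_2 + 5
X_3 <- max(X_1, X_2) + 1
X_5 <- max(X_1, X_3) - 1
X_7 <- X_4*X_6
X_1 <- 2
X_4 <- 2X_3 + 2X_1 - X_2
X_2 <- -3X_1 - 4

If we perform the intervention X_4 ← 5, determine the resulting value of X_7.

-125

The intervention breaks the incoming arrows to X_4: X_4 <- 2X_3 + 2X_1 - X_2 no longer applies, and X_4 = 5.
X_2 = -3X_1 - 4  [with X_1=2]  = -10
X_6 = 3X_2 + 5  [with X_2=-10]  = -25
X_7 = X_4*X_6  [with X_4=5, X_6=-25]  = -125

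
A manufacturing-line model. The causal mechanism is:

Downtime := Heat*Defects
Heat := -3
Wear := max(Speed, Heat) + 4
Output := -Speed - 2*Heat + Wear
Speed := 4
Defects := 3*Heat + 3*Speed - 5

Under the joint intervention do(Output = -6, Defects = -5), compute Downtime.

15

Setting Output = -6, Defects = -5 by intervention discards those variables' equations.
Downtime = Heat*Defects  [with Heat=-3, Defects=-5]  = 15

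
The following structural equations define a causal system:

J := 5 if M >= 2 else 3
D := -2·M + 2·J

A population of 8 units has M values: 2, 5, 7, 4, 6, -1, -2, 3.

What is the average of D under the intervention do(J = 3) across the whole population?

Under do(J=3), J's equation is replaced by J=3 for every unit. Per-unit D: 2, -4, -8, -2, -6, 8, 10, 0. Mean = 0.

0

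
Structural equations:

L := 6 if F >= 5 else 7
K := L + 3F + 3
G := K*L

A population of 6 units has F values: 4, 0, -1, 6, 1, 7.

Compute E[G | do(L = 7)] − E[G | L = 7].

do(L=7) breaks L's dependence on F. With L=7 fixed, G across the units is 154, 70, 49, 196, 91, 217, mean 129.5.
Observing L=7 restricts to units where L's equation naturally yields 7: F ∈ {4, 0, -1, 1}. In that subpopulation G = 154, 70, 49, 91, mean 91.
Difference = 129.5 − 91 = 38.5.

38.5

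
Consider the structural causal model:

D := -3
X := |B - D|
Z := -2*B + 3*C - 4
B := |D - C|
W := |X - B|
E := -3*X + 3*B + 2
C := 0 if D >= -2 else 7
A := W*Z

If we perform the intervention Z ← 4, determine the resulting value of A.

Intervening sets Z = 4 and removes its equation (Z := -2*B + 3*C - 4).
C = 0 if D >= -2 else 7  [with D=-3]  = 7
B = |D - C|  [with D=-3, C=7]  = 10
X = |B - D|  [with B=10, D=-3]  = 13
W = |X - B|  [with X=13, B=10]  = 3
A = W*Z  [with W=3, Z=4]  = 12

12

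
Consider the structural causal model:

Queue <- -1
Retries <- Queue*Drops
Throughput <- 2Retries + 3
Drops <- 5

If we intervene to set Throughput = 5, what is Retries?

Under do(Throughput=5), the mechanism Throughput <- 2Retries + 3 is discarded; Throughput is fixed at 5.
Since Retries is not a descendant of the intervened variable, it is unaffected.
Retries = Queue*Drops  [with Queue=-1, Drops=5]  = -5

-5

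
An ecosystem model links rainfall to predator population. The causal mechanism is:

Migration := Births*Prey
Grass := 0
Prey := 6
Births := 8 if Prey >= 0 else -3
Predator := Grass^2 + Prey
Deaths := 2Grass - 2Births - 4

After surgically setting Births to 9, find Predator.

6

Under do(Births=9), the mechanism Births := 8 if Prey >= 0 else -3 is discarded; Births is fixed at 9.
Since Predator is not a descendant of the intervened variable, it is unaffected.
Predator = Grass^2 + Prey  [with Grass=0, Prey=6]  = 6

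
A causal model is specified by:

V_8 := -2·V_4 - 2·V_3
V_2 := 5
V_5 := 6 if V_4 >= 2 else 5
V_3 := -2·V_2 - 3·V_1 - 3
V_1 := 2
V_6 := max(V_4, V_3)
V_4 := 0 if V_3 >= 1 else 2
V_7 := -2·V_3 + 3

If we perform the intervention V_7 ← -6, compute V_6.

Intervening sets V_7 = -6 and removes its equation (V_7 := -2·V_3 + 3).
Since V_6 is not a descendant of the intervened variable, it is unaffected.
V_3 = -2·V_2 - 3·V_1 - 3  [with V_2=5, V_1=2]  = -19
V_4 = 0 if V_3 >= 1 else 2  [with V_3=-19]  = 2
V_6 = max(V_4, V_3)  [with V_4=2, V_3=-19]  = 2

2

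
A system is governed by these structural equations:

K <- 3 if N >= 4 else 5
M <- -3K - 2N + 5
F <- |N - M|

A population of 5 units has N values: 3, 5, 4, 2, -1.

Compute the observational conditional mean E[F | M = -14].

Conditioning on M=-14 selects the 2 unit(s) with N ∈ {5, 2}. Their F values: 19, 16. Mean = 17.5.

17.5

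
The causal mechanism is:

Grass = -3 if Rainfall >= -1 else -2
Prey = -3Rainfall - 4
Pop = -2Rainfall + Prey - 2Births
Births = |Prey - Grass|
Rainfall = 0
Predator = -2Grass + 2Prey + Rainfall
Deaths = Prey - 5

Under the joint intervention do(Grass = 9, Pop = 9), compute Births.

13

Setting Grass = 9, Pop = 9 by intervention discards those variables' equations.
Prey = -3Rainfall - 4  [with Rainfall=0]  = -4
Births = |Prey - Grass|  [with Prey=-4, Grass=9]  = 13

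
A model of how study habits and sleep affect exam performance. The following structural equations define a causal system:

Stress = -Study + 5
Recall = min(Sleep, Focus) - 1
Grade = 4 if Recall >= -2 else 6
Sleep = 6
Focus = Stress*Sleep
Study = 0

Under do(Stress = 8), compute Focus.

The intervention breaks the incoming arrows to Stress: Stress = -Study + 5 no longer applies, and Stress = 8.
Focus = Stress*Sleep  [with Stress=8, Sleep=6]  = 48

48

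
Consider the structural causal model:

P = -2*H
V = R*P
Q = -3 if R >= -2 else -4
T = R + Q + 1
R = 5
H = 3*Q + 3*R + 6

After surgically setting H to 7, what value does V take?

The intervention breaks the incoming arrows to H: H = 3*Q + 3*R + 6 no longer applies, and H = 7.
P = -2*H  [with H=7]  = -14
V = R*P  [with R=5, P=-14]  = -70

-70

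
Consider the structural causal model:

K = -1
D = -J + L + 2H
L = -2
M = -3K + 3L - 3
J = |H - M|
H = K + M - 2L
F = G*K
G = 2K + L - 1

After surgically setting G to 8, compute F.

do(G=8) replaces the equation G = 2K + L - 1 with the constant G = 8.
F = G*K  [with G=8, K=-1]  = -8

-8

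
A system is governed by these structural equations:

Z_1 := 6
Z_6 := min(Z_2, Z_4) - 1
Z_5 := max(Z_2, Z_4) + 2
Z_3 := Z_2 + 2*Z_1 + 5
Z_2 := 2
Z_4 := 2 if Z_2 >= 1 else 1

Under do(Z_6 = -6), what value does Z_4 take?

do(Z_6=-6) replaces the equation Z_6 := min(Z_2, Z_4) - 1 with the constant Z_6 = -6.
No directed path runs from Z_6 to Z_4, so Z_4 keeps its natural value.
Z_4 = 2 if Z_2 >= 1 else 1  [with Z_2=2]  = 2

2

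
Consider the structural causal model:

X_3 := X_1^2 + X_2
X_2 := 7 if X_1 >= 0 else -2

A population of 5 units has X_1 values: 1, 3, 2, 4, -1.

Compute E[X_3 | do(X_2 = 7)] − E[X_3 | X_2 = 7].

-1.3

The intervention sets X_2=7 in all 5 units regardless of X_1. Recomputing X_3 per unit gives 8, 16, 11, 23, 8; average 13.2.
E[X_3|X_2=7] averages over only the 4 units with X_2=7 (X_1 = 1, 3, 2, 4): X_3 = 8, 16, 11, 23, mean 14.5.
Difference = 13.2 − 14.5 = -1.3.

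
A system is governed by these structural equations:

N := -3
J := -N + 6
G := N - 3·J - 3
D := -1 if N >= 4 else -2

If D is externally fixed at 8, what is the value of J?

9

Under do(D=8), the mechanism D := -1 if N >= 4 else -2 is discarded; D is fixed at 8.
Since J is not a descendant of the intervened variable, it is unaffected.
J = -N + 6  [with N=-3]  = 9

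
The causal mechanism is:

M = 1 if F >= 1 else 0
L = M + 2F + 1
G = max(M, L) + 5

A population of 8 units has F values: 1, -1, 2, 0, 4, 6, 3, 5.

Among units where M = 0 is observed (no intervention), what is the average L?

0

Conditioning on M=0 selects the 2 unit(s) with F ∈ {-1, 0}. Their L values: -1, 1. Mean = 0.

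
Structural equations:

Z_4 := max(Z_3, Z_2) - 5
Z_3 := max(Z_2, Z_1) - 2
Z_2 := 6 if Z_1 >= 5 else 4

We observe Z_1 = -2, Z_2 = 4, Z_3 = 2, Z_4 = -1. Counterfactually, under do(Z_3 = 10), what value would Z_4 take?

5

The intervention breaks the incoming arrows to Z_3: Z_3 := max(Z_2, Z_1) - 2 no longer applies, and Z_3 = 10.
Z_2 = 6 if Z_1 >= 5 else 4  [with Z_1=-2]  = 4
Z_4 = max(Z_3, Z_2) - 5  [with Z_3=10, Z_2=4]  = 5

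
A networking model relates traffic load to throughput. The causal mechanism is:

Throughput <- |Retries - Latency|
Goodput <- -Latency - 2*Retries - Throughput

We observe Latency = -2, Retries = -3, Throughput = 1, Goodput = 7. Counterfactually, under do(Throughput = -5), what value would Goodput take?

13

The intervention breaks the incoming arrows to Throughput: Throughput <- |Retries - Latency| no longer applies, and Throughput = -5.
Goodput = -Latency - 2*Retries - Throughput  [with Latency=-2, Retries=-3, Throughput=-5]  = 13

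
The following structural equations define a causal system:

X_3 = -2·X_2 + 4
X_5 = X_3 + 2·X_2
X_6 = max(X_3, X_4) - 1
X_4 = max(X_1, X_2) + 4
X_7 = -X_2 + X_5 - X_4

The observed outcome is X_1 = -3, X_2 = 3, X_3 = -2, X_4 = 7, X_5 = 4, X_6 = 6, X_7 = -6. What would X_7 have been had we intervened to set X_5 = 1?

Under do(X_5=1), the mechanism X_5 = X_3 + 2·X_2 is discarded; X_5 is fixed at 1.
X_4 = max(X_1, X_2) + 4  [with X_1=-3, X_2=3]  = 7
X_7 = -X_2 + X_5 - X_4  [with X_2=3, X_5=1, X_4=7]  = -9

-9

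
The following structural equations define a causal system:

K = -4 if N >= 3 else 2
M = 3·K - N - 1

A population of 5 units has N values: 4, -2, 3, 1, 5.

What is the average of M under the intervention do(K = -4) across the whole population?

Under do(K=-4), K's equation is replaced by K=-4 for every unit. Per-unit M: -17, -11, -16, -14, -18. Mean = -15.2.

-15.2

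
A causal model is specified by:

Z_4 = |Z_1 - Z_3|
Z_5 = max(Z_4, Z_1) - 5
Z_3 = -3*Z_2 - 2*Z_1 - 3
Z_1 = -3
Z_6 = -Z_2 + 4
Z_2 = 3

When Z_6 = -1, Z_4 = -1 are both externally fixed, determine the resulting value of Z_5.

Setting Z_6 = -1, Z_4 = -1 by intervention discards those variables' equations.
Z_5 = max(Z_4, Z_1) - 5  [with Z_4=-1, Z_1=-3]  = -6

-6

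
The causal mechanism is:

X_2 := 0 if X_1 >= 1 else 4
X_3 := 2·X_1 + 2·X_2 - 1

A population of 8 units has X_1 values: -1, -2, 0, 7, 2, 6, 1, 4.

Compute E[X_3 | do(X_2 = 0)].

3.25

Under do(X_2=0), X_2's equation is replaced by X_2=0 for every unit. Per-unit X_3: -3, -5, -1, 13, 3, 11, 1, 7. Mean = 3.25.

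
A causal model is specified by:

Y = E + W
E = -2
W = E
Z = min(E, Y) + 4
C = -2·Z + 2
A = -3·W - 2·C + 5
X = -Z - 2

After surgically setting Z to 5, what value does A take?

The intervention breaks the incoming arrows to Z: Z = min(E, Y) + 4 no longer applies, and Z = 5.
W = E  [with E=-2]  = -2
C = -2·Z + 2  [with Z=5]  = -8
A = -3·W - 2·C + 5  [with W=-2, C=-8]  = 27

27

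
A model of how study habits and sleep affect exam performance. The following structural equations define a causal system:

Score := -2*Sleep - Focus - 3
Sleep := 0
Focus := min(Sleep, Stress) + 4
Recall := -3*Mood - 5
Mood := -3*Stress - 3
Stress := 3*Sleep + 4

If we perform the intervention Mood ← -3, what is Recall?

The intervention breaks the incoming arrows to Mood: Mood := -3*Stress - 3 no longer applies, and Mood = -3.
Recall = -3*Mood - 5  [with Mood=-3]  = 4

4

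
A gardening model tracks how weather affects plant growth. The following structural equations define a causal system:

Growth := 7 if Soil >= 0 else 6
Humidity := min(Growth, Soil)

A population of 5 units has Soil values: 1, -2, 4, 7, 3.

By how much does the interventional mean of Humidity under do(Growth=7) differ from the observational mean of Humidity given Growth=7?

-1.15

The intervention sets Growth=7 in all 5 units regardless of Soil. Recomputing Humidity per unit gives 1, -2, 4, 7, 3; average 2.6.
Conditioning on Growth=7 selects the 4 unit(s) with Soil ∈ {1, 4, 7, 3}. Their Humidity values: 1, 4, 7, 3. Mean = 3.75.
Difference = 2.6 − 3.75 = -1.15.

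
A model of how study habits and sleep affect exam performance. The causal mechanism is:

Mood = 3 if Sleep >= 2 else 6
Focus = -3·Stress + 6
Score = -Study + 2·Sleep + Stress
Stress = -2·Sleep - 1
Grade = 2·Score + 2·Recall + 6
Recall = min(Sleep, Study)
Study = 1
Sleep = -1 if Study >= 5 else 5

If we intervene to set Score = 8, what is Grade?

24

do(Score=8) replaces the equation Score = -Study + 2·Sleep + Stress with the constant Score = 8.
Sleep = -1 if Study >= 5 else 5  [with Study=1]  = 5
Recall = min(Sleep, Study)  [with Sleep=5, Study=1]  = 1
Grade = 2·Score + 2·Recall + 6  [with Score=8, Recall=1]  = 24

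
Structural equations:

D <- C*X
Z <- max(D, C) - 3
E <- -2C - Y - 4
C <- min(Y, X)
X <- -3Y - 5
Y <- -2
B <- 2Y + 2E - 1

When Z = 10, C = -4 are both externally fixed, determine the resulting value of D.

Under do(Z = 10, C = -4), each intervened variable's structural equation is replaced by its fixed value.
X = -3Y - 5  [with Y=-2]  = 1
D = C*X  [with C=-4, X=1]  = -4

-4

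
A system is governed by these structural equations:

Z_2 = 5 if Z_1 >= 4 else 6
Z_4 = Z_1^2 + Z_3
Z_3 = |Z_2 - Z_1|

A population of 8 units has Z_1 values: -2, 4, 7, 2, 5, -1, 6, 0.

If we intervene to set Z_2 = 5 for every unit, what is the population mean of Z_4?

The intervention sets Z_2=5 in all 8 units regardless of Z_1. Recomputing Z_4 per unit gives 11, 17, 51, 7, 25, 7, 37, 5; average 20.

20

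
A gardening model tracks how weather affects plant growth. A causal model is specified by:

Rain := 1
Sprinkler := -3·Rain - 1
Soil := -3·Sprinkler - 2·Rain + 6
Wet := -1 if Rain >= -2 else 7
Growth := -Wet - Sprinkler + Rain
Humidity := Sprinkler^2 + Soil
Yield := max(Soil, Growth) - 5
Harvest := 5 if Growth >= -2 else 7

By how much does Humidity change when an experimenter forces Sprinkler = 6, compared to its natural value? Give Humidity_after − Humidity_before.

-10

Under do(Sprinkler=6), the mechanism Sprinkler := -3·Rain - 1 is discarded; Sprinkler is fixed at 6.
Soil = -3·Sprinkler - 2·Rain + 6  [with Sprinkler=6, Rain=1]  = -14
Humidity = Sprinkler^2 + Soil  [with Sprinkler=6, Soil=-14]  = 22
Without intervention: Sprinkler = -3·Rain - 1  [with Rain=1]  = -4; Soil = -3·Sprinkler - 2·Rain + 6  [with Sprinkler=-4, Rain=1]  = 16; Humidity = Sprinkler^2 + Soil  [with Sprinkler=-4, Soil=16]  = 32.
Change = 22 − 32 = -10.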